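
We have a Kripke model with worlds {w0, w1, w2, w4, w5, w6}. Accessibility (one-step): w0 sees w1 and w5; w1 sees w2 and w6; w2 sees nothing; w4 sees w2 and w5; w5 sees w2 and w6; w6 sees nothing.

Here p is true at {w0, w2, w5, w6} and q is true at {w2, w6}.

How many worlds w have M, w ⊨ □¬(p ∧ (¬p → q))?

w0: successors {w1, w5}; ¬(p ∧ (¬p → q)) there: w1:T, w5:F. ✗
w1: successors {w2, w6}; ¬(p ∧ (¬p → q)) there: w2:F, w6:F. ✗
w2: no successors, so □¬(p ∧ (¬p → q)) holds vacuously. ✓
w4: successors {w2, w5}; ¬(p ∧ (¬p → q)) there: w2:F, w5:F. ✗
w5: successors {w2, w6}; ¬(p ∧ (¬p → q)) there: w2:F, w6:F. ✗
w6: no successors, so □¬(p ∧ (¬p → q)) holds vacuously. ✓
Satisfying worlds: {w2, w6}.

2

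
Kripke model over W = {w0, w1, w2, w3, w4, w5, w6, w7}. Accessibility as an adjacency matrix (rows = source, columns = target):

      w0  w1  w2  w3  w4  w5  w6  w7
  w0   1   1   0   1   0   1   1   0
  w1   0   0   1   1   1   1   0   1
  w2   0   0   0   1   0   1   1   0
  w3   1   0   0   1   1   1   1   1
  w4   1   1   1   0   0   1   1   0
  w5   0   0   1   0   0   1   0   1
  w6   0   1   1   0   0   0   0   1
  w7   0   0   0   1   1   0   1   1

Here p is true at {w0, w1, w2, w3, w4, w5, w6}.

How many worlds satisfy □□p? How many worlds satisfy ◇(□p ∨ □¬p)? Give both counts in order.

0 and 7

For □□p:
w0: successors {w0, w1, w3, w5, w6}; □p there: w0:T, w1:F, w3:F, w5:F, w6:F. ✗
w1: successors {w2, w3, w4, w5, w7}; □p there: w2:T, w3:F, w4:T, w5:F, w7:F. ✗
w2: successors {w3, w5, w6}; □p there: w3:F, w5:F, w6:F. ✗
w3: successors {w0, w3, w4, w5, w6, w7}; □p there: w0:T, w3:F, w4:T, w5:F, w6:F, w7:F. ✗
w4: successors {w0, w1, w2, w5, w6}; □p there: w0:T, w1:F, w2:T, w5:F, w6:F. ✗
w5: successors {w2, w5, w7}; □p there: w2:T, w5:F, w7:F. ✗
w6: successors {w1, w2, w7}; □p there: w1:F, w2:T, w7:F. ✗
w7: successors {w3, w4, w6, w7}; □p there: w3:F, w4:T, w6:F, w7:F. ✗
— 0 worlds.
For ◇(□p ∨ □¬p):
w0: successors {w0, w1, w3, w5, w6}; □p ∨ □¬p there: w0:T, w1:F, w3:F, w5:F, w6:F. ✓
w1: successors {w2, w3, w4, w5, w7}; □p ∨ □¬p there: w2:T, w3:F, w4:T, w5:F, w7:F. ✓
w2: successors {w3, w5, w6}; □p ∨ □¬p there: w3:F, w5:F, w6:F. ✗
w3: successors {w0, w3, w4, w5, w6, w7}; □p ∨ □¬p there: w0:T, w3:F, w4:T, w5:F, w6:F, w7:F. ✓
w4: successors {w0, w1, w2, w5, w6}; □p ∨ □¬p there: w0:T, w1:F, w2:T, w5:F, w6:F. ✓
w5: successors {w2, w5, w7}; □p ∨ □¬p there: w2:T, w5:F, w7:F. ✓
w6: successors {w1, w2, w7}; □p ∨ □¬p there: w1:F, w2:T, w7:F. ✓
w7: successors {w3, w4, w6, w7}; □p ∨ □¬p there: w3:F, w4:T, w6:F, w7:F. ✓
— 7 worlds.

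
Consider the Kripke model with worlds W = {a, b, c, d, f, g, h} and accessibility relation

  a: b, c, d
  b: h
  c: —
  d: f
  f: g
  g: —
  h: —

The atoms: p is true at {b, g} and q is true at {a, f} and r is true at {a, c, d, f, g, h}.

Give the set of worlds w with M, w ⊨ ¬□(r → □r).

a: □(r → □r) is T. ✗
b: □(r → □r) is T. ✗
c: □(r → □r) is T. ✗
d: □(r → □r) is T. ✗
f: □(r → □r) is T. ✗
g: □(r → □r) is T. ✗
h: □(r → □r) is T. ✗

∅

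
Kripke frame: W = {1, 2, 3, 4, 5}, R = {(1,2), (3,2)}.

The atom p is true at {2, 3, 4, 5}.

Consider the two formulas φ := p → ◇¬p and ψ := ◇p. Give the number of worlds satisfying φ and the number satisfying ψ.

1 and 2

For p → ◇¬p:
1: p is F, ◇¬p is F. ✓
2: p is T, ◇¬p is F. ✗
3: p is T, ◇¬p is F. ✗
4: p is T, ◇¬p is F. ✗
5: p is T, ◇¬p is F. ✗
— 1 world.
For ◇p:
1: successors {2}; p there: 2:T. ✓
2: no successors, so ◇p fails. ✗
3: successors {2}; p there: 2:T. ✓
4: no successors, so ◇p fails. ✗
5: no successors, so ◇p fails. ✗
— 2 worlds.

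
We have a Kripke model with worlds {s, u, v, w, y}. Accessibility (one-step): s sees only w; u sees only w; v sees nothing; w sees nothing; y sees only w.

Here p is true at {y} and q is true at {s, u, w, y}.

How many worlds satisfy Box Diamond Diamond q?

2

s: successors {w}; Diamond Diamond q there: w:F. ✗
u: successors {w}; Diamond Diamond q there: w:F. ✗
v: no successors, so Box Diamond Diamond q holds vacuously. ✓
w: no successors, so Box Diamond Diamond q holds vacuously. ✓
y: successors {w}; Diamond Diamond q there: w:F. ✗
Satisfying worlds: {v, w}.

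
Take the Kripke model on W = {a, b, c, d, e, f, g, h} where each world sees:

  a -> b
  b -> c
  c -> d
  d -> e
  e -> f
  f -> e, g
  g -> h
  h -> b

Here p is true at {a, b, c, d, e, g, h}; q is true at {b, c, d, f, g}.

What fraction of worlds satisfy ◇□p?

a: successors {b}; □p there: b:T. ✓
b: successors {c}; □p there: c:T. ✓
c: successors {d}; □p there: d:T. ✓
d: successors {e}; □p there: e:F. ✗
e: successors {f}; □p there: f:T. ✓
f: successors {e, g}; □p there: e:F, g:T. ✓
g: successors {h}; □p there: h:T. ✓
h: successors {b}; □p there: b:T. ✓
That's 7 of 8 worlds, so 7/8.

7/8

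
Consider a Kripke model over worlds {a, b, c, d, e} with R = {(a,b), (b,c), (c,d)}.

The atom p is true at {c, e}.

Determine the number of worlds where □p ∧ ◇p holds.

1

a: □p is F, ◇p is F. ✗
b: □p is T, ◇p is T. ✓
c: □p is F, ◇p is F. ✗
d: □p is T, ◇p is F. ✗
e: □p is T, ◇p is F. ✗
Satisfying worlds: {b}.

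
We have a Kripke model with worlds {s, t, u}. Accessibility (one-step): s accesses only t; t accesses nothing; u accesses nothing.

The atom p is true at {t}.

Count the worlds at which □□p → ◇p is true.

s: □□p is T, ◇p is T. ✓
t: □□p is T, ◇p is F. ✗
u: □□p is T, ◇p is F. ✗
Satisfying worlds: {s}.

1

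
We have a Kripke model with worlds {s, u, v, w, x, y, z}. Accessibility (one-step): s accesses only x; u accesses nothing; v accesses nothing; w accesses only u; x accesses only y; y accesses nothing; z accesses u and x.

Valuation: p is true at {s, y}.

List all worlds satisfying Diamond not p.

{s, w, z}

s: successors {x}; not p there: x:T. ✓
u: no successors, so Diamond not p fails. ✗
v: no successors, so Diamond not p fails. ✗
w: successors {u}; not p there: u:T. ✓
x: successors {y}; not p there: y:F. ✗
y: no successors, so Diamond not p fails. ✗
z: successors {u, x}; not p there: u:T, x:T. ✓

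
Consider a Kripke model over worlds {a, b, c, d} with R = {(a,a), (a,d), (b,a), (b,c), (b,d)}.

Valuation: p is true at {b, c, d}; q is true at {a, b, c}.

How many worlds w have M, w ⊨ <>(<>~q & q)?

a: successors {a, d}; <>~q & q there: a:T, d:F. ✓
b: successors {a, c, d}; <>~q & q there: a:T, c:F, d:F. ✓
c: no successors, so <>(<>~q & q) fails. ✗
d: no successors, so <>(<>~q & q) fails. ✗
Satisfying worlds: {a, b}.

2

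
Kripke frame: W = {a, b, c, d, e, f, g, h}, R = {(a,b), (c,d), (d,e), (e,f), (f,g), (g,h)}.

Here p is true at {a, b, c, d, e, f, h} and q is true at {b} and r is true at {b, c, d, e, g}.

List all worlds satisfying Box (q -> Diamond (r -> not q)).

{b, c, d, e, f, g, h}

a: successors {b}; q -> Diamond (r -> not q) there: b:F. ✗
b: no successors, so Box (q -> Diamond (r -> not q)) holds vacuously. ✓
c: successors {d}; q -> Diamond (r -> not q) there: d:T. ✓
d: successors {e}; q -> Diamond (r -> not q) there: e:T. ✓
e: successors {f}; q -> Diamond (r -> not q) there: f:T. ✓
f: successors {g}; q -> Diamond (r -> not q) there: g:T. ✓
g: successors {h}; q -> Diamond (r -> not q) there: h:T. ✓
h: no successors, so Box (q -> Diamond (r -> not q)) holds vacuously. ✓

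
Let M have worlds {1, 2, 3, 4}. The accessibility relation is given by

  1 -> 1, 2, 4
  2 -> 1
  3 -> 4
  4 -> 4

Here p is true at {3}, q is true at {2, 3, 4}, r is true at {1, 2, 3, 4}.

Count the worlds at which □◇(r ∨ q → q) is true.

3

1: successors {1, 2, 4}; ◇(r ∨ q → q) there: 1:T, 2:F, 4:T. ✗
2: successors {1}; ◇(r ∨ q → q) there: 1:T. ✓
3: successors {4}; ◇(r ∨ q → q) there: 4:T. ✓
4: successors {4}; ◇(r ∨ q → q) there: 4:T. ✓
Satisfying worlds: {2, 3, 4}.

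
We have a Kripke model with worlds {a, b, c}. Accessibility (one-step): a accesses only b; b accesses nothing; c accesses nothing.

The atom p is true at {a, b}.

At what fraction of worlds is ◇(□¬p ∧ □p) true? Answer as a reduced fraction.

a: successors {b}; □¬p ∧ □p there: b:T. ✓
b: no successors, so ◇(□¬p ∧ □p) fails. ✗
c: no successors, so ◇(□¬p ∧ □p) fails. ✗
That's 1 of 3 worlds, so 1/3.

1/3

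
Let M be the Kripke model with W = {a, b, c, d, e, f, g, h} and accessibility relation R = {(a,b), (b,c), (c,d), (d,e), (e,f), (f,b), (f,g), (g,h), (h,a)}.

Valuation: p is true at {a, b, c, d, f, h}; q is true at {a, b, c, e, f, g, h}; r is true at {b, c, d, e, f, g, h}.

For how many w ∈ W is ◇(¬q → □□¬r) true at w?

7

a: successors {b}; ¬q → □□¬r there: b:T. ✓
b: successors {c}; ¬q → □□¬r there: c:T. ✓
c: successors {d}; ¬q → □□¬r there: d:F. ✗
d: successors {e}; ¬q → □□¬r there: e:T. ✓
e: successors {f}; ¬q → □□¬r there: f:T. ✓
f: successors {b, g}; ¬q → □□¬r there: b:T, g:T. ✓
g: successors {h}; ¬q → □□¬r there: h:T. ✓
h: successors {a}; ¬q → □□¬r there: a:T. ✓
Satisfying worlds: {a, b, d, e, f, g, h}.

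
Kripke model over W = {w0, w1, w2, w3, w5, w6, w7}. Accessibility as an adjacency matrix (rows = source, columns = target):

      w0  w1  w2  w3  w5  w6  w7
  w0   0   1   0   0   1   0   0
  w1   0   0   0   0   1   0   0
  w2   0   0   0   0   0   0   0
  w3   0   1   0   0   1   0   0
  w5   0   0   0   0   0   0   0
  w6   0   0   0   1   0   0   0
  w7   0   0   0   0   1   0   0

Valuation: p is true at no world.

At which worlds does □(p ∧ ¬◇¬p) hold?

{w2, w5}

w0: successors {w1, w5}; p ∧ ¬◇¬p there: w1:F, w5:F. ✗
w1: successors {w5}; p ∧ ¬◇¬p there: w5:F. ✗
w2: no successors, so □(p ∧ ¬◇¬p) holds vacuously. ✓
w3: successors {w1, w5}; p ∧ ¬◇¬p there: w1:F, w5:F. ✗
w5: no successors, so □(p ∧ ¬◇¬p) holds vacuously. ✓
w6: successors {w3}; p ∧ ¬◇¬p there: w3:F. ✗
w7: successors {w5}; p ∧ ¬◇¬p there: w5:F. ✗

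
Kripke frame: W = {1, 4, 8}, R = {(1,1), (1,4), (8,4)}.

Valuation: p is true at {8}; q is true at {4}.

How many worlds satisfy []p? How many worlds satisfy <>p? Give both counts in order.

1 and 0

For []p:
1: successors {1, 4}; p there: 1:F, 4:F. ✗
4: no successors, so []p holds vacuously. ✓
8: successors {4}; p there: 4:F. ✗
— 1 world.
For <>p:
1: successors {1, 4}; p there: 1:F, 4:F. ✗
4: no successors, so <>p fails. ✗
8: successors {4}; p there: 4:F. ✗
— 0 worlds.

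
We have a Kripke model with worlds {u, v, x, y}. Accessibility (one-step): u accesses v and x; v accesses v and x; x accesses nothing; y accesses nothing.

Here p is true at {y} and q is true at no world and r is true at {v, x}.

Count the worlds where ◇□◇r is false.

2

u: successors {v, x}; □◇r there: v:F, x:T. ✓
v: successors {v, x}; □◇r there: v:F, x:T. ✓
x: no successors, so ◇□◇r fails. ✗
y: no successors, so ◇□◇r fails. ✗
Satisfying worlds: {u, v}.
So ◇□◇r fails at the other 2 worlds.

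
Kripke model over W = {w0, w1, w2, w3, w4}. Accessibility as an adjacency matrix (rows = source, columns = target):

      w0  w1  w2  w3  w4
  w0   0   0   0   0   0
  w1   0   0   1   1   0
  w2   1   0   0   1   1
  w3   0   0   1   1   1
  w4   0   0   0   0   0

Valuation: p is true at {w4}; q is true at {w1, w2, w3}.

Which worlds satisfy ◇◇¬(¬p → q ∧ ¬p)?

{w1, w3}

w0: no successors, so ◇◇¬(¬p → q ∧ ¬p) fails. ✗
w1: successors {w2, w3}; ◇¬(¬p → q ∧ ¬p) there: w2:T, w3:F. ✓
w2: successors {w0, w3, w4}; ◇¬(¬p → q ∧ ¬p) there: w0:F, w3:F, w4:F. ✗
w3: successors {w2, w3, w4}; ◇¬(¬p → q ∧ ¬p) there: w2:T, w3:F, w4:F. ✓
w4: no successors, so ◇◇¬(¬p → q ∧ ¬p) fails. ✗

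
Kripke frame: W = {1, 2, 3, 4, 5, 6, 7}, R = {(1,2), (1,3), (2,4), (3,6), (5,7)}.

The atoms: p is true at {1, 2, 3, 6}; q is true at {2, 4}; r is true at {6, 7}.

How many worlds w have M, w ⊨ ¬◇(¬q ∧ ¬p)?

1: ◇(¬q ∧ ¬p) is F. ✓
2: ◇(¬q ∧ ¬p) is F. ✓
3: ◇(¬q ∧ ¬p) is F. ✓
4: ◇(¬q ∧ ¬p) is F. ✓
5: ◇(¬q ∧ ¬p) is T. ✗
6: ◇(¬q ∧ ¬p) is F. ✓
7: ◇(¬q ∧ ¬p) is F. ✓
Satisfying worlds: {1, 2, 3, 4, 6, 7}.

6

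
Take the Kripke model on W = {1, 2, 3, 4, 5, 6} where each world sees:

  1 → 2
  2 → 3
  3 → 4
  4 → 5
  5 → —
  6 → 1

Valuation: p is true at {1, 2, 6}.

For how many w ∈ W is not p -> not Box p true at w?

1: not p is F, not Box p is F. ✓
2: not p is F, not Box p is T. ✓
3: not p is T, not Box p is T. ✓
4: not p is T, not Box p is T. ✓
5: not p is T, not Box p is F. ✗
6: not p is F, not Box p is F. ✓
Satisfying worlds: {1, 2, 3, 4, 6}.

5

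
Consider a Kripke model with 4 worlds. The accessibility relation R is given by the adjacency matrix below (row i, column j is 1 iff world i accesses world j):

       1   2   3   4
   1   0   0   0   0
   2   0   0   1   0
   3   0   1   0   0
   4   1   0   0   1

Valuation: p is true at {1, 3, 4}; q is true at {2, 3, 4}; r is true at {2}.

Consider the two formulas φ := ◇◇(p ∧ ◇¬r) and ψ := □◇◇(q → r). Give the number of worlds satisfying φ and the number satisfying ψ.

For ◇◇(p ∧ ◇¬r):
1: no successors, so ◇◇(p ∧ ◇¬r) fails. ✗
2: successors {3}; ◇(p ∧ ◇¬r) there: 3:F. ✗
3: successors {2}; ◇(p ∧ ◇¬r) there: 2:F. ✗
4: successors {1, 4}; ◇(p ∧ ◇¬r) there: 1:F, 4:T. ✓
— 1 world.
For □◇◇(q → r):
1: no successors, so □◇◇(q → r) holds vacuously. ✓
2: successors {3}; ◇◇(q → r) there: 3:F. ✗
3: successors {2}; ◇◇(q → r) there: 2:T. ✓
4: successors {1, 4}; ◇◇(q → r) there: 1:F, 4:T. ✗
— 2 worlds.

1 and 2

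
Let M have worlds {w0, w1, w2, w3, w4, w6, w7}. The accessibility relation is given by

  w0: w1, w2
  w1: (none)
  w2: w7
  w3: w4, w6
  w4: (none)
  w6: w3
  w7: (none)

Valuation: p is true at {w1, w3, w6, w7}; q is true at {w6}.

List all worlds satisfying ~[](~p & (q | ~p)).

{w0, w2, w3, w6}

w0: [](~p & (q | ~p)) is F. ✓
w1: [](~p & (q | ~p)) is T. ✗
w2: [](~p & (q | ~p)) is F. ✓
w3: [](~p & (q | ~p)) is F. ✓
w4: [](~p & (q | ~p)) is T. ✗
w6: [](~p & (q | ~p)) is F. ✓
w7: [](~p & (q | ~p)) is T. ✗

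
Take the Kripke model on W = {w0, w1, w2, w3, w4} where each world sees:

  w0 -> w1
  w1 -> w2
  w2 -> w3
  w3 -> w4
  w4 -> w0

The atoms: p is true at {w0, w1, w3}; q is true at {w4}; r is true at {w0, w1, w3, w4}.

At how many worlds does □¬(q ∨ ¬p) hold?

w0: successors {w1}; ¬(q ∨ ¬p) there: w1:T. ✓
w1: successors {w2}; ¬(q ∨ ¬p) there: w2:F. ✗
w2: successors {w3}; ¬(q ∨ ¬p) there: w3:T. ✓
w3: successors {w4}; ¬(q ∨ ¬p) there: w4:F. ✗
w4: successors {w0}; ¬(q ∨ ¬p) there: w0:T. ✓
Satisfying worlds: {w0, w2, w4}.

3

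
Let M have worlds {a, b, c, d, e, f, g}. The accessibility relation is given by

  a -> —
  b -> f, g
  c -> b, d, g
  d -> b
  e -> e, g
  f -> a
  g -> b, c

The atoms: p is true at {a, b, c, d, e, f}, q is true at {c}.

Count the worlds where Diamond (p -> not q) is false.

a: no successors, so Diamond (p -> not q) fails. ✗
b: successors {f, g}; p -> not q there: f:T, g:T. ✓
c: successors {b, d, g}; p -> not q there: b:T, d:T, g:T. ✓
d: successors {b}; p -> not q there: b:T. ✓
e: successors {e, g}; p -> not q there: e:T, g:T. ✓
f: successors {a}; p -> not q there: a:T. ✓
g: successors {b, c}; p -> not q there: b:T, c:F. ✓
Satisfying worlds: {b, c, d, e, f, g}.
So Diamond (p -> not q) fails at the other 1 world.

1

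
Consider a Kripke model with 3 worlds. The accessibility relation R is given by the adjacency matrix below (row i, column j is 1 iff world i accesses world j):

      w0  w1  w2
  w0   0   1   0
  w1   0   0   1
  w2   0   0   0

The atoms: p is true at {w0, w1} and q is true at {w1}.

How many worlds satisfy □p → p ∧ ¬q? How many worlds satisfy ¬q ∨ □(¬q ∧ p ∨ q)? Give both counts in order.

For □p → p ∧ ¬q:
w0: □p is T, p ∧ ¬q is T. ✓
w1: □p is F, p ∧ ¬q is F. ✓
w2: □p is T, p ∧ ¬q is F. ✗
— 2 worlds.
For ¬q ∨ □(¬q ∧ p ∨ q):
w0: ¬q is T, □(¬q ∧ p ∨ q) is T. ✓
w1: ¬q is F, □(¬q ∧ p ∨ q) is F. ✗
w2: ¬q is T, □(¬q ∧ p ∨ q) is T. ✓
— 2 worlds.

2 and 2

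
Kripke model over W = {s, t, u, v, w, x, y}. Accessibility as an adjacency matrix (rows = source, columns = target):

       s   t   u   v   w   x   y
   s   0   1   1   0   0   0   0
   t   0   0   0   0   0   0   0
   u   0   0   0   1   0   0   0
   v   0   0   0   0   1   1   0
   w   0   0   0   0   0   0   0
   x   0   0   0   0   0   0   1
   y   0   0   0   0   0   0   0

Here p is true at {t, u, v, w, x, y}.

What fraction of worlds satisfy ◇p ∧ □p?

4/7

s: ◇p is T, □p is T. ✓
t: ◇p is F, □p is T. ✗
u: ◇p is T, □p is T. ✓
v: ◇p is T, □p is T. ✓
w: ◇p is F, □p is T. ✗
x: ◇p is T, □p is T. ✓
y: ◇p is F, □p is T. ✗
That's 4 of 7 worlds, so 4/7.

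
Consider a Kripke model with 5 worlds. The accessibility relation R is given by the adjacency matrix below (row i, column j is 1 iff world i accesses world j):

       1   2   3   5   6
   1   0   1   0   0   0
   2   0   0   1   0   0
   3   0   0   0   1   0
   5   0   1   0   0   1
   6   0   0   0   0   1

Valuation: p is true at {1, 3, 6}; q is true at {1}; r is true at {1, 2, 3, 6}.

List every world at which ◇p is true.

{2, 5, 6}

1: successors {2}; p there: 2:F. ✗
2: successors {3}; p there: 3:T. ✓
3: successors {5}; p there: 5:F. ✗
5: successors {2, 6}; p there: 2:F, 6:T. ✓
6: successors {6}; p there: 6:T. ✓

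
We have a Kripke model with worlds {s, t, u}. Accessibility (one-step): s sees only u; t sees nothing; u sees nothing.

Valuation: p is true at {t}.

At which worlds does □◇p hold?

{t, u}

s: successors {u}; ◇p there: u:F. ✗
t: no successors, so □◇p holds vacuously. ✓
u: no successors, so □◇p holds vacuously. ✓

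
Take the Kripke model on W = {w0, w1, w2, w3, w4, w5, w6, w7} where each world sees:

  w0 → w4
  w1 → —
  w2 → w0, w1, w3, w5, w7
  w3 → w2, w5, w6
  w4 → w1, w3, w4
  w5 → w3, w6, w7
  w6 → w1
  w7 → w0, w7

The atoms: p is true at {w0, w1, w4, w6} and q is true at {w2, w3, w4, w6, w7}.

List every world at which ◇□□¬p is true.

{w2, w3, w4, w5, w6}

w0: successors {w4}; □□¬p there: w4:F. ✗
w1: no successors, so ◇□□¬p fails. ✗
w2: successors {w0, w1, w3, w5, w7}; □□¬p there: w0:F, w1:T, w3:F, w5:F, w7:F. ✓
w3: successors {w2, w5, w6}; □□¬p there: w2:F, w5:F, w6:T. ✓
w4: successors {w1, w3, w4}; □□¬p there: w1:T, w3:F, w4:F. ✓
w5: successors {w3, w6, w7}; □□¬p there: w3:F, w6:T, w7:F. ✓
w6: successors {w1}; □□¬p there: w1:T. ✓
w7: successors {w0, w7}; □□¬p there: w0:F, w7:F. ✗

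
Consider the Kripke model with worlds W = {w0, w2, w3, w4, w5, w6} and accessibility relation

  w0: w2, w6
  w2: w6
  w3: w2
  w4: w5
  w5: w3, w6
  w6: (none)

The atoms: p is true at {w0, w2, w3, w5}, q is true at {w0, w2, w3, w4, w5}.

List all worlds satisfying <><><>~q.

{w5}

w0: successors {w2, w6}; <><>~q there: w2:F, w6:F. ✗
w2: successors {w6}; <><>~q there: w6:F. ✗
w3: successors {w2}; <><>~q there: w2:F. ✗
w4: successors {w5}; <><>~q there: w5:F. ✗
w5: successors {w3, w6}; <><>~q there: w3:T, w6:F. ✓
w6: no successors, so <><><>~q fails. ✗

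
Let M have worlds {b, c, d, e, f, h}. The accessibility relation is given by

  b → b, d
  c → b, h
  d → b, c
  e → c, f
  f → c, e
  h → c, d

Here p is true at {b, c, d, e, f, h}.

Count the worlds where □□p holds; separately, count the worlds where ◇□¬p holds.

For □□p:
b: successors {b, d}; □p there: b:T, d:T. ✓
c: successors {b, h}; □p there: b:T, h:T. ✓
d: successors {b, c}; □p there: b:T, c:T. ✓
e: successors {c, f}; □p there: c:T, f:T. ✓
f: successors {c, e}; □p there: c:T, e:T. ✓
h: successors {c, d}; □p there: c:T, d:T. ✓
— 6 worlds.
For ◇□¬p:
b: successors {b, d}; □¬p there: b:F, d:F. ✗
c: successors {b, h}; □¬p there: b:F, h:F. ✗
d: successors {b, c}; □¬p there: b:F, c:F. ✗
e: successors {c, f}; □¬p there: c:F, f:F. ✗
f: successors {c, e}; □¬p there: c:F, e:F. ✗
h: successors {c, d}; □¬p there: c:F, d:F. ✗
— 0 worlds.

6 and 0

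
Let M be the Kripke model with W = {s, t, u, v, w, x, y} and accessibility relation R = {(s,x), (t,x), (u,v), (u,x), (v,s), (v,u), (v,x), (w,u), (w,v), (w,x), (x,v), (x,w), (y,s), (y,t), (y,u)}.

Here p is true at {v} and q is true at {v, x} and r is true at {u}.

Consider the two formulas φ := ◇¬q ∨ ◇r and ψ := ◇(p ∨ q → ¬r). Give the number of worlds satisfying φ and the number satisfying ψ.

4 and 7

For ◇¬q ∨ ◇r:
s: ◇¬q is F, ◇r is F. ✗
t: ◇¬q is F, ◇r is F. ✗
u: ◇¬q is F, ◇r is F. ✗
v: ◇¬q is T, ◇r is T. ✓
w: ◇¬q is T, ◇r is T. ✓
x: ◇¬q is T, ◇r is F. ✓
y: ◇¬q is T, ◇r is T. ✓
— 4 worlds.
For ◇(p ∨ q → ¬r):
s: successors {x}; p ∨ q → ¬r there: x:T. ✓
t: successors {x}; p ∨ q → ¬r there: x:T. ✓
u: successors {v, x}; p ∨ q → ¬r there: v:T, x:T. ✓
v: successors {s, u, x}; p ∨ q → ¬r there: s:T, u:T, x:T. ✓
w: successors {u, v, x}; p ∨ q → ¬r there: u:T, v:T, x:T. ✓
x: successors {v, w}; p ∨ q → ¬r there: v:T, w:T. ✓
y: successors {s, t, u}; p ∨ q → ¬r there: s:T, t:T, u:T. ✓
— 7 worlds.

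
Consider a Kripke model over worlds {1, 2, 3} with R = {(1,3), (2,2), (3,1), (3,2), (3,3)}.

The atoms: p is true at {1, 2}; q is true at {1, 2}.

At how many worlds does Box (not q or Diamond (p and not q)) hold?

1: successors {3}; not q or Diamond (p and not q) there: 3:T. ✓
2: successors {2}; not q or Diamond (p and not q) there: 2:F. ✗
3: successors {1, 2, 3}; not q or Diamond (p and not q) there: 1:F, 2:F, 3:T. ✗
Satisfying worlds: {1}.

1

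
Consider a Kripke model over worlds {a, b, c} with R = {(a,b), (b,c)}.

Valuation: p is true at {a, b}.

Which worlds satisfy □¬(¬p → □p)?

a: successors {b}; ¬(¬p → □p) there: b:F. ✗
b: successors {c}; ¬(¬p → □p) there: c:F. ✗
c: no successors, so □¬(¬p → □p) holds vacuously. ✓

{c}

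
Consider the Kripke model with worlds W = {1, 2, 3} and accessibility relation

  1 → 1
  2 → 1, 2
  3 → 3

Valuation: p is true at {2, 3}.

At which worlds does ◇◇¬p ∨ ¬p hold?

{1, 2}

1: ◇◇¬p is T, ¬p is T. ✓
2: ◇◇¬p is T, ¬p is F. ✓
3: ◇◇¬p is F, ¬p is F. ✗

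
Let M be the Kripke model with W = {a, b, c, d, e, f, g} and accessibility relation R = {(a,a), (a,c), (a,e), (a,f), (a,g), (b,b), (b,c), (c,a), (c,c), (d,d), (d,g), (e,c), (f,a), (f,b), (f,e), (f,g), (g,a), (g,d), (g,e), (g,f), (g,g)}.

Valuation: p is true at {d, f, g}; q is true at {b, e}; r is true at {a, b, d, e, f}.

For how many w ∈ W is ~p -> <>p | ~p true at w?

7

a: ~p is T, <>p | ~p is T. ✓
b: ~p is T, <>p | ~p is T. ✓
c: ~p is T, <>p | ~p is T. ✓
d: ~p is F, <>p | ~p is T. ✓
e: ~p is T, <>p | ~p is T. ✓
f: ~p is F, <>p | ~p is T. ✓
g: ~p is F, <>p | ~p is T. ✓
Satisfying worlds: {a, b, c, d, e, f, g}.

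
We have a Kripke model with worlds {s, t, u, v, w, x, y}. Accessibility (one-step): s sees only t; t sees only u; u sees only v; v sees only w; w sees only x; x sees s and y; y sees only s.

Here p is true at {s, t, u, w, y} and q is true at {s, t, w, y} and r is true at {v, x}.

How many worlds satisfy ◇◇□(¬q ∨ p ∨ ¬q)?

7

s: successors {t}; ◇□(¬q ∨ p ∨ ¬q) there: t:T. ✓
t: successors {u}; ◇□(¬q ∨ p ∨ ¬q) there: u:T. ✓
u: successors {v}; ◇□(¬q ∨ p ∨ ¬q) there: v:T. ✓
v: successors {w}; ◇□(¬q ∨ p ∨ ¬q) there: w:T. ✓
w: successors {x}; ◇□(¬q ∨ p ∨ ¬q) there: x:T. ✓
x: successors {s, y}; ◇□(¬q ∨ p ∨ ¬q) there: s:T, y:T. ✓
y: successors {s}; ◇□(¬q ∨ p ∨ ¬q) there: s:T. ✓
Satisfying worlds: {s, t, u, v, w, x, y}.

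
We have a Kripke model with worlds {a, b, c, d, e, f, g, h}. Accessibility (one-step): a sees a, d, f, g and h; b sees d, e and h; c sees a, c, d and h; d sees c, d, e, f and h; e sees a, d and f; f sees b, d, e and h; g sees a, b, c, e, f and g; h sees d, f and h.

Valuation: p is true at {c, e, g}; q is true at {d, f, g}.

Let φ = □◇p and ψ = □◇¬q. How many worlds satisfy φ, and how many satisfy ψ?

For □◇p:
a: successors {a, d, f, g, h}; ◇p there: a:T, d:T, f:T, g:T, h:F. ✗
b: successors {d, e, h}; ◇p there: d:T, e:F, h:F. ✗
c: successors {a, c, d, h}; ◇p there: a:T, c:T, d:T, h:F. ✗
d: successors {c, d, e, f, h}; ◇p there: c:T, d:T, e:F, f:T, h:F. ✗
e: successors {a, d, f}; ◇p there: a:T, d:T, f:T. ✓
f: successors {b, d, e, h}; ◇p there: b:T, d:T, e:F, h:F. ✗
g: successors {a, b, c, e, f, g}; ◇p there: a:T, b:T, c:T, e:F, f:T, g:T. ✗
h: successors {d, f, h}; ◇p there: d:T, f:T, h:F. ✗
— 1 world.
For □◇¬q:
a: successors {a, d, f, g, h}; ◇¬q there: a:T, d:T, f:T, g:T, h:T. ✓
b: successors {d, e, h}; ◇¬q there: d:T, e:T, h:T. ✓
c: successors {a, c, d, h}; ◇¬q there: a:T, c:T, d:T, h:T. ✓
d: successors {c, d, e, f, h}; ◇¬q there: c:T, d:T, e:T, f:T, h:T. ✓
e: successors {a, d, f}; ◇¬q there: a:T, d:T, f:T. ✓
f: successors {b, d, e, h}; ◇¬q there: b:T, d:T, e:T, h:T. ✓
g: successors {a, b, c, e, f, g}; ◇¬q there: a:T, b:T, c:T, e:T, f:T, g:T. ✓
h: successors {d, f, h}; ◇¬q there: d:T, f:T, h:T. ✓
— 8 worlds.

1 and 8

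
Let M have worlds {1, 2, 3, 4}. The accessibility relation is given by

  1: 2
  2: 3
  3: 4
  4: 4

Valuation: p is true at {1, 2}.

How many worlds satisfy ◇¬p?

1: successors {2}; ¬p there: 2:F. ✗
2: successors {3}; ¬p there: 3:T. ✓
3: successors {4}; ¬p there: 4:T. ✓
4: successors {4}; ¬p there: 4:T. ✓
Satisfying worlds: {2, 3, 4}.

3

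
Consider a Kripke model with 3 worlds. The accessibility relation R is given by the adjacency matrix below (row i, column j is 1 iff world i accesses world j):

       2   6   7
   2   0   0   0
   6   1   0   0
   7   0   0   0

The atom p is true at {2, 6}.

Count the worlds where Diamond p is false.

2

2: no successors, so Diamond p fails. ✗
6: successors {2}; p there: 2:T. ✓
7: no successors, so Diamond p fails. ✗
Satisfying worlds: {6}.
So Diamond p fails at the other 2 worlds.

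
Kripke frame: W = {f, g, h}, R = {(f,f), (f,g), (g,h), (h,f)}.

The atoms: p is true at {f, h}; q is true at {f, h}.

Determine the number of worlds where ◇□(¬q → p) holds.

2

f: successors {f, g}; □(¬q → p) there: f:F, g:T. ✓
g: successors {h}; □(¬q → p) there: h:T. ✓
h: successors {f}; □(¬q → p) there: f:F. ✗
Satisfying worlds: {f, g}.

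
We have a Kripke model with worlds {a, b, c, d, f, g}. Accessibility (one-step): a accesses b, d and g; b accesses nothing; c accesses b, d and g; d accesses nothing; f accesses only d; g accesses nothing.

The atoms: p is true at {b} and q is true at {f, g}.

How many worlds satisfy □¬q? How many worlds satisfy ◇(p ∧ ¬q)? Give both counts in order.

For □¬q:
a: successors {b, d, g}; ¬q there: b:T, d:T, g:F. ✗
b: no successors, so □¬q holds vacuously. ✓
c: successors {b, d, g}; ¬q there: b:T, d:T, g:F. ✗
d: no successors, so □¬q holds vacuously. ✓
f: successors {d}; ¬q there: d:T. ✓
g: no successors, so □¬q holds vacuously. ✓
— 4 worlds.
For ◇(p ∧ ¬q):
a: successors {b, d, g}; p ∧ ¬q there: b:T, d:F, g:F. ✓
b: no successors, so ◇(p ∧ ¬q) fails. ✗
c: successors {b, d, g}; p ∧ ¬q there: b:T, d:F, g:F. ✓
d: no successors, so ◇(p ∧ ¬q) fails. ✗
f: successors {d}; p ∧ ¬q there: d:F. ✗
g: no successors, so ◇(p ∧ ¬q) fails. ✗
— 2 worlds.

4 and 2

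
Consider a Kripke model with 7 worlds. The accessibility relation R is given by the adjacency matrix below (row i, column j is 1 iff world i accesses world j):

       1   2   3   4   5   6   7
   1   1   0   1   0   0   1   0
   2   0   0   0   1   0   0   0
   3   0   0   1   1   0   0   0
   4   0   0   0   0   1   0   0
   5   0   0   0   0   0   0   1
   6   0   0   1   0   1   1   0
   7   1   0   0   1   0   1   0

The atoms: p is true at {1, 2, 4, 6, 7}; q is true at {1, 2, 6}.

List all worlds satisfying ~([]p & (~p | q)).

1: []p & (~p | q) is F. ✓
2: []p & (~p | q) is T. ✗
3: []p & (~p | q) is F. ✓
4: []p & (~p | q) is F. ✓
5: []p & (~p | q) is T. ✗
6: []p & (~p | q) is F. ✓
7: []p & (~p | q) is F. ✓

{1, 3, 4, 6, 7}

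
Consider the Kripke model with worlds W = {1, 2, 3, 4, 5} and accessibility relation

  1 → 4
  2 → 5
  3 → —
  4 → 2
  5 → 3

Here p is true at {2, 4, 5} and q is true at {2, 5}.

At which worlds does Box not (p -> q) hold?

1: successors {4}; not (p -> q) there: 4:T. ✓
2: successors {5}; not (p -> q) there: 5:F. ✗
3: no successors, so Box not (p -> q) holds vacuously. ✓
4: successors {2}; not (p -> q) there: 2:F. ✗
5: successors {3}; not (p -> q) there: 3:F. ✗

{1, 3}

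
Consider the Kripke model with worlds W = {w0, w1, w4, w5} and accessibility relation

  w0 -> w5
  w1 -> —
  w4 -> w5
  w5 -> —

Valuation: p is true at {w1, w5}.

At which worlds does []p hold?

w0: successors {w5}; p there: w5:T. ✓
w1: no successors, so []p holds vacuously. ✓
w4: successors {w5}; p there: w5:T. ✓
w5: no successors, so []p holds vacuously. ✓

{w0, w1, w4, w5}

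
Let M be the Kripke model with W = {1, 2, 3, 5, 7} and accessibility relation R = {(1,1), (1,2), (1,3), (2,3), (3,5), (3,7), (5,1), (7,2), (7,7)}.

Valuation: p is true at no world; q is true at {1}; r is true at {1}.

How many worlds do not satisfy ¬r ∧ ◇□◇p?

5

1: ¬r is F, ◇□◇p is F. ✗
2: ¬r is T, ◇□◇p is F. ✗
3: ¬r is T, ◇□◇p is F. ✗
5: ¬r is T, ◇□◇p is F. ✗
7: ¬r is T, ◇□◇p is F. ✗
Satisfying worlds: ∅.
So ¬r ∧ ◇□◇p fails at the other 5 worlds.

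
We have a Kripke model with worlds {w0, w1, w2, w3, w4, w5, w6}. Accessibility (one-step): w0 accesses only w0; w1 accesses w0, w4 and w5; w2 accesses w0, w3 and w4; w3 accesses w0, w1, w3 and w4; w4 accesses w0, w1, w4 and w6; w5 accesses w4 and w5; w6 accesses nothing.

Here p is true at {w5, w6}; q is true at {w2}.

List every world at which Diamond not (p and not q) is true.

{w0, w1, w2, w3, w4, w5}

w0: successors {w0}; not (p and not q) there: w0:T. ✓
w1: successors {w0, w4, w5}; not (p and not q) there: w0:T, w4:T, w5:F. ✓
w2: successors {w0, w3, w4}; not (p and not q) there: w0:T, w3:T, w4:T. ✓
w3: successors {w0, w1, w3, w4}; not (p and not q) there: w0:T, w1:T, w3:T, w4:T. ✓
w4: successors {w0, w1, w4, w6}; not (p and not q) there: w0:T, w1:T, w4:T, w6:F. ✓
w5: successors {w4, w5}; not (p and not q) there: w4:T, w5:F. ✓
w6: no successors, so Diamond not (p and not q) fails. ✗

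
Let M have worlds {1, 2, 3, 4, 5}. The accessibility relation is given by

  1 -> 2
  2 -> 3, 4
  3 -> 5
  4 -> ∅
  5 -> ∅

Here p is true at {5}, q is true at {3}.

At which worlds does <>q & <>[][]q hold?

1: <>q is F, <>[][]q is F. ✗
2: <>q is T, <>[][]q is T. ✓
3: <>q is F, <>[][]q is T. ✗
4: <>q is F, <>[][]q is F. ✗
5: <>q is F, <>[][]q is F. ✗

{2}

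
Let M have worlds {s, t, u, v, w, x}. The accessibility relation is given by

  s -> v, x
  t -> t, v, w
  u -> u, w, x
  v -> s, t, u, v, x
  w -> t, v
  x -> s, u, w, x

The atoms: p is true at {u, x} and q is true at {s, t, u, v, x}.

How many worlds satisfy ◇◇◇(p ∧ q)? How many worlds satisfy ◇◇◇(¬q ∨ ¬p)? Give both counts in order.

For ◇◇◇(p ∧ q):
s: successors {v, x}; ◇◇(p ∧ q) there: v:T, x:T. ✓
t: successors {t, v, w}; ◇◇(p ∧ q) there: t:T, v:T, w:T. ✓
u: successors {u, w, x}; ◇◇(p ∧ q) there: u:T, w:T, x:T. ✓
v: successors {s, t, u, v, x}; ◇◇(p ∧ q) there: s:T, t:T, u:T, v:T, x:T. ✓
w: successors {t, v}; ◇◇(p ∧ q) there: t:T, v:T. ✓
x: successors {s, u, w, x}; ◇◇(p ∧ q) there: s:T, u:T, w:T, x:T. ✓
— 6 worlds.
For ◇◇◇(¬q ∨ ¬p):
s: successors {v, x}; ◇◇(¬q ∨ ¬p) there: v:T, x:T. ✓
t: successors {t, v, w}; ◇◇(¬q ∨ ¬p) there: t:T, v:T, w:T. ✓
u: successors {u, w, x}; ◇◇(¬q ∨ ¬p) there: u:T, w:T, x:T. ✓
v: successors {s, t, u, v, x}; ◇◇(¬q ∨ ¬p) there: s:T, t:T, u:T, v:T, x:T. ✓
w: successors {t, v}; ◇◇(¬q ∨ ¬p) there: t:T, v:T. ✓
x: successors {s, u, w, x}; ◇◇(¬q ∨ ¬p) there: s:T, u:T, w:T, x:T. ✓
— 6 worlds.

6 and 6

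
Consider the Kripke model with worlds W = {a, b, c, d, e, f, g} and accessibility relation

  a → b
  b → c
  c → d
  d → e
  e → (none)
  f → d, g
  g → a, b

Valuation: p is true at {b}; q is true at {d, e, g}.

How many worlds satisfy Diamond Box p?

a: successors {b}; Box p there: b:F. ✗
b: successors {c}; Box p there: c:F. ✗
c: successors {d}; Box p there: d:F. ✗
d: successors {e}; Box p there: e:T. ✓
e: no successors, so Diamond Box p fails. ✗
f: successors {d, g}; Box p there: d:F, g:F. ✗
g: successors {a, b}; Box p there: a:T, b:F. ✓
Satisfying worlds: {d, g}.

2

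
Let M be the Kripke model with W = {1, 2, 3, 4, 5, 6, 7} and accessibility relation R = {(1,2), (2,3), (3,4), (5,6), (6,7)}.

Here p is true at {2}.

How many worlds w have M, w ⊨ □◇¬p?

5

1: successors {2}; ◇¬p there: 2:T. ✓
2: successors {3}; ◇¬p there: 3:T. ✓
3: successors {4}; ◇¬p there: 4:F. ✗
4: no successors, so □◇¬p holds vacuously. ✓
5: successors {6}; ◇¬p there: 6:T. ✓
6: successors {7}; ◇¬p there: 7:F. ✗
7: no successors, so □◇¬p holds vacuously. ✓
Satisfying worlds: {1, 2, 4, 5, 7}.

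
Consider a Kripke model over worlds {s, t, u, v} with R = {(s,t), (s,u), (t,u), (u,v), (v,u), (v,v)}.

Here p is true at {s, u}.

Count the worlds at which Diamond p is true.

s: successors {t, u}; p there: t:F, u:T. ✓
t: successors {u}; p there: u:T. ✓
u: successors {v}; p there: v:F. ✗
v: successors {u, v}; p there: u:T, v:F. ✓
Satisfying worlds: {s, t, v}.

3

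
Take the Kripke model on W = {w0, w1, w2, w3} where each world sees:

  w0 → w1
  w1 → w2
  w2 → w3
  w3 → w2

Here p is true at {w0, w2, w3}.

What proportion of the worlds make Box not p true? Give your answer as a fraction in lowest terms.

w0: successors {w1}; not p there: w1:T. ✓
w1: successors {w2}; not p there: w2:F. ✗
w2: successors {w3}; not p there: w3:F. ✗
w3: successors {w2}; not p there: w2:F. ✗
That's 1 of 4 worlds, so 1/4.

1/4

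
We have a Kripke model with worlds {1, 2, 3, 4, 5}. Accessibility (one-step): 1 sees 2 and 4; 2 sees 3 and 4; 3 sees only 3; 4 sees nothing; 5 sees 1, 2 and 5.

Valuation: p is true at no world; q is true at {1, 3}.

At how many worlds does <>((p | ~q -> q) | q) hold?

3

1: successors {2, 4}; (p | ~q -> q) | q there: 2:F, 4:F. ✗
2: successors {3, 4}; (p | ~q -> q) | q there: 3:T, 4:F. ✓
3: successors {3}; (p | ~q -> q) | q there: 3:T. ✓
4: no successors, so <>((p | ~q -> q) | q) fails. ✗
5: successors {1, 2, 5}; (p | ~q -> q) | q there: 1:T, 2:F, 5:F. ✓
Satisfying worlds: {2, 3, 5}.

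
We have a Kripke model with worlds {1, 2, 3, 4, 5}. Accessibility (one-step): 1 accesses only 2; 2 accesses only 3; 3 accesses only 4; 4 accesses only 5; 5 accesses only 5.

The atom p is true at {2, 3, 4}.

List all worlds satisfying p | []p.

{1, 2, 3, 4}

1: p is F, []p is T. ✓
2: p is T, []p is T. ✓
3: p is T, []p is T. ✓
4: p is T, []p is F. ✓
5: p is F, []p is F. ✗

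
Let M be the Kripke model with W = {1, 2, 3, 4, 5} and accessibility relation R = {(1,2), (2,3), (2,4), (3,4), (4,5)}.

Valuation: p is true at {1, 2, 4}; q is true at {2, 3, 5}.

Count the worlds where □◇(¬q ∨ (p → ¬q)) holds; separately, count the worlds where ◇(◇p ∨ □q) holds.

For □◇(¬q ∨ (p → ¬q)):
1: successors {2}; ◇(¬q ∨ (p → ¬q)) there: 2:T. ✓
2: successors {3, 4}; ◇(¬q ∨ (p → ¬q)) there: 3:T, 4:T. ✓
3: successors {4}; ◇(¬q ∨ (p → ¬q)) there: 4:T. ✓
4: successors {5}; ◇(¬q ∨ (p → ¬q)) there: 5:F. ✗
5: no successors, so □◇(¬q ∨ (p → ¬q)) holds vacuously. ✓
— 4 worlds.
For ◇(◇p ∨ □q):
1: successors {2}; ◇p ∨ □q there: 2:T. ✓
2: successors {3, 4}; ◇p ∨ □q there: 3:T, 4:T. ✓
3: successors {4}; ◇p ∨ □q there: 4:T. ✓
4: successors {5}; ◇p ∨ □q there: 5:T. ✓
5: no successors, so ◇(◇p ∨ □q) fails. ✗
— 4 worlds.

4 and 4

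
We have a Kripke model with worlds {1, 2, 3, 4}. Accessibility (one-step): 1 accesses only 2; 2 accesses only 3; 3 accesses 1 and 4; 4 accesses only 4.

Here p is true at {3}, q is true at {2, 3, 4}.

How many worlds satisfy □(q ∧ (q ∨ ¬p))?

3

1: successors {2}; q ∧ (q ∨ ¬p) there: 2:T. ✓
2: successors {3}; q ∧ (q ∨ ¬p) there: 3:T. ✓
3: successors {1, 4}; q ∧ (q ∨ ¬p) there: 1:F, 4:T. ✗
4: successors {4}; q ∧ (q ∨ ¬p) there: 4:T. ✓
Satisfying worlds: {1, 2, 4}.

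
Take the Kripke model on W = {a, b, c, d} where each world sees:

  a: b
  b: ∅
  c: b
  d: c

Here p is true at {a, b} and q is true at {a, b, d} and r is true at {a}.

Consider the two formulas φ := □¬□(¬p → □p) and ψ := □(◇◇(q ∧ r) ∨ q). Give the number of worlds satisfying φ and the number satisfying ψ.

For □¬□(¬p → □p):
a: successors {b}; ¬□(¬p → □p) there: b:F. ✗
b: no successors, so □¬□(¬p → □p) holds vacuously. ✓
c: successors {b}; ¬□(¬p → □p) there: b:F. ✗
d: successors {c}; ¬□(¬p → □p) there: c:F. ✗
— 1 world.
For □(◇◇(q ∧ r) ∨ q):
a: successors {b}; ◇◇(q ∧ r) ∨ q there: b:T. ✓
b: no successors, so □(◇◇(q ∧ r) ∨ q) holds vacuously. ✓
c: successors {b}; ◇◇(q ∧ r) ∨ q there: b:T. ✓
d: successors {c}; ◇◇(q ∧ r) ∨ q there: c:F. ✗
— 3 worlds.

1 and 3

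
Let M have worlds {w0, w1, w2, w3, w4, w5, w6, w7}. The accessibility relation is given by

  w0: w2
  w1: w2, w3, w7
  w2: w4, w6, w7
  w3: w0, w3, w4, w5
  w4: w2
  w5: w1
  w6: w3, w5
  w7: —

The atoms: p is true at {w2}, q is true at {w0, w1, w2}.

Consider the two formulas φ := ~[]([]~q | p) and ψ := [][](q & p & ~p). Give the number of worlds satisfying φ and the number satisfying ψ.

5 and 1

For ~[]([]~q | p):
w0: []([]~q | p) is T. ✗
w1: []([]~q | p) is F. ✓
w2: []([]~q | p) is F. ✓
w3: []([]~q | p) is F. ✓
w4: []([]~q | p) is T. ✗
w5: []([]~q | p) is F. ✓
w6: []([]~q | p) is F. ✓
w7: []([]~q | p) is T. ✗
— 5 worlds.
For [][](q & p & ~p):
w0: successors {w2}; [](q & p & ~p) there: w2:F. ✗
w1: successors {w2, w3, w7}; [](q & p & ~p) there: w2:F, w3:F, w7:T. ✗
w2: successors {w4, w6, w7}; [](q & p & ~p) there: w4:F, w6:F, w7:T. ✗
w3: successors {w0, w3, w4, w5}; [](q & p & ~p) there: w0:F, w3:F, w4:F, w5:F. ✗
w4: successors {w2}; [](q & p & ~p) there: w2:F. ✗
w5: successors {w1}; [](q & p & ~p) there: w1:F. ✗
w6: successors {w3, w5}; [](q & p & ~p) there: w3:F, w5:F. ✗
w7: no successors, so [][](q & p & ~p) holds vacuously. ✓
— 1 world.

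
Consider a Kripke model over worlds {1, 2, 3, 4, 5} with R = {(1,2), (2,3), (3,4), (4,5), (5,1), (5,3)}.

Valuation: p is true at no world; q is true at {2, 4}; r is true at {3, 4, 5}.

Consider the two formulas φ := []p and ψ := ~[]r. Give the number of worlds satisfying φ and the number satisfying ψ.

For []p:
1: successors {2}; p there: 2:F. ✗
2: successors {3}; p there: 3:F. ✗
3: successors {4}; p there: 4:F. ✗
4: successors {5}; p there: 5:F. ✗
5: successors {1, 3}; p there: 1:F, 3:F. ✗
— 0 worlds.
For ~[]r:
1: []r is F. ✓
2: []r is T. ✗
3: []r is T. ✗
4: []r is T. ✗
5: []r is F. ✓
— 2 worlds.

0 and 2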